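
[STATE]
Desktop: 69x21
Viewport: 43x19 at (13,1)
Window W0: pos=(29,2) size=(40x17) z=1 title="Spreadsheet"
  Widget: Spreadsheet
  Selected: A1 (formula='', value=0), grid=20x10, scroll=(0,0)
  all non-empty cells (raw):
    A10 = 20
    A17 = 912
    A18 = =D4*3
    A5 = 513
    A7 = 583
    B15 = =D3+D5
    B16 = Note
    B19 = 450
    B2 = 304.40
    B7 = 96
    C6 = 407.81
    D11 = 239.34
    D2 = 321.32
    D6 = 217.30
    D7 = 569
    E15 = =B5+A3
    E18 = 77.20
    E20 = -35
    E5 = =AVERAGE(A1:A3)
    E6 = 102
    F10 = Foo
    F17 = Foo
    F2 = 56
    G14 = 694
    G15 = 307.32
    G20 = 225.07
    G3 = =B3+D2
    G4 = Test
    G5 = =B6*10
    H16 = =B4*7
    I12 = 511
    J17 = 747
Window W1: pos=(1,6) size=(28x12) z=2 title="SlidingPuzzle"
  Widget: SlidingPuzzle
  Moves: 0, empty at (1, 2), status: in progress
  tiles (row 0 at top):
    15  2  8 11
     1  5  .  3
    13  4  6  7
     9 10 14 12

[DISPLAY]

                                           
                ┏━━━━━━━━━━━━━━━━━━━━━━━━━━
                ┃ Spreadsheet              
                ┠──────────────────────────
                ┃A1:                       
━━━━━━━━━━━━━━━┓┃       A       B       C  
zle            ┃┃--------------------------
───────────────┨┃  1      [0]       0      
────┬────┐     ┃┃  2        0  304.40      
  8 │ 11 │     ┃┃  3        0       0      
────┼────┤     ┃┃  4        0       0      
    │  3 │     ┃┃  5      513       0      
────┼────┤     ┃┃  6        0       0  407.
  6 │  7 │     ┃┃  7      583      96      
────┼────┤     ┃┃  8        0       0      
 14 │ 12 │     ┃┃  9        0       0      
━━━━━━━━━━━━━━━┛┃ 10       20       0      
                ┗━━━━━━━━━━━━━━━━━━━━━━━━━━
                                           


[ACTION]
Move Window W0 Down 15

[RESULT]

                                           
                                           
                                           
                ┏━━━━━━━━━━━━━━━━━━━━━━━━━━
                ┃ Spreadsheet              
━━━━━━━━━━━━━━━┓┠──────────────────────────
zle            ┃┃A1:                       
───────────────┨┃       A       B       C  
────┬────┐     ┃┃--------------------------
  8 │ 11 │     ┃┃  1      [0]       0      
────┼────┤     ┃┃  2        0  304.40      
    │  3 │     ┃┃  3        0       0      
────┼────┤     ┃┃  4        0       0      
  6 │  7 │     ┃┃  5      513       0      
────┼────┤     ┃┃  6        0       0  407.
 14 │ 12 │     ┃┃  7      583      96      
━━━━━━━━━━━━━━━┛┃  8        0       0      
                ┃  9        0       0      
                ┃ 10       20       0      


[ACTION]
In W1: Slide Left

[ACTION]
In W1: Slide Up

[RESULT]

                                           
                                           
                                           
                ┏━━━━━━━━━━━━━━━━━━━━━━━━━━
                ┃ Spreadsheet              
━━━━━━━━━━━━━━━┓┠──────────────────────────
zle            ┃┃A1:                       
───────────────┨┃       A       B       C  
────┬────┐     ┃┃--------------------------
  8 │ 11 │     ┃┃  1      [0]       0      
────┼────┤     ┃┃  2        0  304.40      
  3 │  7 │     ┃┃  3        0       0      
────┼────┤     ┃┃  4        0       0      
  6 │    │     ┃┃  5      513       0      
────┼────┤     ┃┃  6        0       0  407.
 14 │ 12 │     ┃┃  7      583      96      
━━━━━━━━━━━━━━━┛┃  8        0       0      
                ┃  9        0       0      
                ┃ 10       20       0      


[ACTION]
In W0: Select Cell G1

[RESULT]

                                           
                                           
                                           
                ┏━━━━━━━━━━━━━━━━━━━━━━━━━━
                ┃ Spreadsheet              
━━━━━━━━━━━━━━━┓┠──────────────────────────
zle            ┃┃G1:                       
───────────────┨┃       A       B       C  
────┬────┐     ┃┃--------------------------
  8 │ 11 │     ┃┃  1        0       0      
────┼────┤     ┃┃  2        0  304.40      
  3 │  7 │     ┃┃  3        0       0      
────┼────┤     ┃┃  4        0       0      
  6 │    │     ┃┃  5      513       0      
────┼────┤     ┃┃  6        0       0  407.
 14 │ 12 │     ┃┃  7      583      96      
━━━━━━━━━━━━━━━┛┃  8        0       0      
                ┃  9        0       0      
                ┃ 10       20       0      


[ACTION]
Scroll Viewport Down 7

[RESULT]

                                           
                                           
                ┏━━━━━━━━━━━━━━━━━━━━━━━━━━
                ┃ Spreadsheet              
━━━━━━━━━━━━━━━┓┠──────────────────────────
zle            ┃┃G1:                       
───────────────┨┃       A       B       C  
────┬────┐     ┃┃--------------------------
  8 │ 11 │     ┃┃  1        0       0      
────┼────┤     ┃┃  2        0  304.40      
  3 │  7 │     ┃┃  3        0       0      
────┼────┤     ┃┃  4        0       0      
  6 │    │     ┃┃  5      513       0      
────┼────┤     ┃┃  6        0       0  407.
 14 │ 12 │     ┃┃  7      583      96      
━━━━━━━━━━━━━━━┛┃  8        0       0      
                ┃  9        0       0      
                ┃ 10       20       0      
                ┗━━━━━━━━━━━━━━━━━━━━━━━━━━


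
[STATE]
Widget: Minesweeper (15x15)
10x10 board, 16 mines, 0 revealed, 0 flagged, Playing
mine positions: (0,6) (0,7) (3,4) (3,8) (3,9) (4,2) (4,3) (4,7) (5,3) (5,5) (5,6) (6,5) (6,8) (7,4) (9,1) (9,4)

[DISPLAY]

■■■■■■■■■■     
■■■■■■■■■■     
■■■■■■■■■■     
■■■■■■■■■■     
■■■■■■■■■■     
■■■■■■■■■■     
■■■■■■■■■■     
■■■■■■■■■■     
■■■■■■■■■■     
■■■■■■■■■■     
               
               
               
               
               


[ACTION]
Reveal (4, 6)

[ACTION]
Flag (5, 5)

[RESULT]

■■■■■■■■■■     
■■■■■■■■■■     
■■■■■■■■■■     
■■■■■■■■■■     
■■■■■■3■■■     
■■■■■⚑■■■■     
■■■■■■■■■■     
■■■■■■■■■■     
■■■■■■■■■■     
■■■■■■■■■■     
               
               
               
               
               


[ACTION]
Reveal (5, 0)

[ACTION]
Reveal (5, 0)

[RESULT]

     1■■■■     
     1■■■■     
   111■■■■     
 123■■■■■■     
 1■■■■3■■■     
 13■■⚑■■■■     
  12■■■■■■     
   1■■■■■■     
1112■■■■■■     
■■■■■■■■■■     
               
               
               
               
               


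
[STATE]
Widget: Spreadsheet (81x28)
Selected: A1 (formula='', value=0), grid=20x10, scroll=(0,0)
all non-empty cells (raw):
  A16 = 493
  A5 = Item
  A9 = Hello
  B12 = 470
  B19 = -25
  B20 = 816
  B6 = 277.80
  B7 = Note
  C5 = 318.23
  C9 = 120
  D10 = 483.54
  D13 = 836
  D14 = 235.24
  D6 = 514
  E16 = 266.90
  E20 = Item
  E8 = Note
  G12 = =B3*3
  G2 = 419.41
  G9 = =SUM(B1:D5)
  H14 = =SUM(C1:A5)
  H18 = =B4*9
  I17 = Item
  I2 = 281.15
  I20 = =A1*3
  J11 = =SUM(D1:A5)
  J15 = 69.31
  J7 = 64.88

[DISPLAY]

A1:                                                                              
       A       B       C       D       E       F       G       H       I       J 
---------------------------------------------------------------------------------
  1      [0]       0       0       0       0       0       0       0       0     
  2        0       0       0       0       0       0  419.41       0  281.15     
  3        0       0       0       0       0       0       0       0       0     
  4        0       0       0       0       0       0       0       0       0     
  5 Item           0  318.23       0       0       0       0       0       0     
  6        0  277.80       0     514       0       0       0       0       0     
  7        0Note           0       0       0       0       0       0       0   64
  8        0       0       0       0Note           0       0       0       0     
  9 Hello          0     120       0       0       0  318.23       0       0     
 10        0       0       0  483.54       0       0       0       0       0     
 11        0       0       0       0       0       0       0       0       0  318
 12        0     470       0       0       0       0       0       0       0     
 13        0       0       0     836       0       0       0       0       0     
 14        0       0       0  235.24       0       0       0  318.23       0     
 15        0       0       0       0       0       0       0       0       0   69
 16      493       0       0       0  266.90       0       0       0       0     
 17        0       0       0       0       0       0       0       0Item         
 18        0       0       0       0       0       0       0       0       0     
 19        0     -25       0       0       0       0       0       0       0     
 20        0     816       0       0Item           0       0       0       0     
                                                                                 
                                                                                 
                                                                                 
                                                                                 
                                                                                 


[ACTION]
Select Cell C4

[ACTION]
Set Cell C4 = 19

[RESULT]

C4: 19                                                                           
       A       B       C       D       E       F       G       H       I       J 
---------------------------------------------------------------------------------
  1        0       0       0       0       0       0       0       0       0     
  2        0       0       0       0       0       0  419.41       0  281.15     
  3        0       0       0       0       0       0       0       0       0     
  4        0       0    [19]       0       0       0       0       0       0     
  5 Item           0  318.23       0       0       0       0       0       0     
  6        0  277.80       0     514       0       0       0       0       0     
  7        0Note           0       0       0       0       0       0       0   64
  8        0       0       0       0Note           0       0       0       0     
  9 Hello          0     120       0       0       0  337.23       0       0     
 10        0       0       0  483.54       0       0       0       0       0     
 11        0       0       0       0       0       0       0       0       0  337
 12        0     470       0       0       0       0       0       0       0     
 13        0       0       0     836       0       0       0       0       0     
 14        0       0       0  235.24       0       0       0  337.23       0     
 15        0       0       0       0       0       0       0       0       0   69
 16      493       0       0       0  266.90       0       0       0       0     
 17        0       0       0       0       0       0       0       0Item         
 18        0       0       0       0       0       0       0       0       0     
 19        0     -25       0       0       0       0       0       0       0     
 20        0     816       0       0Item           0       0       0       0     
                                                                                 
                                                                                 
                                                                                 
                                                                                 
                                                                                 


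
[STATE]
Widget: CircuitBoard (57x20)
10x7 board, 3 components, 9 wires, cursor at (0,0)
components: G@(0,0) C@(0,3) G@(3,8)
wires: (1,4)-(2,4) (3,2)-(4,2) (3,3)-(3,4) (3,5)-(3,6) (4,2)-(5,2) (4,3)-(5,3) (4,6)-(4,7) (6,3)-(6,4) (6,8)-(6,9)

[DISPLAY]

   0 1 2 3 4 5 6 7 8 9                                   
0  [G]          C                                        
                                                         
1                   ·                                    
                    │                                    
2                   ·                                    
                                                         
3           ·   · ─ ·   · ─ ·       G                    
            │                                            
4           ·   ·           · ─ ·                        
            │   │                                        
5           ·   ·                                        
                                                         
6               · ─ ·               · ─ ·                
Cursor: (0,0)                                            
                                                         
                                                         
                                                         
                                                         
                                                         


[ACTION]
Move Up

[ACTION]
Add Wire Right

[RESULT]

   0 1 2 3 4 5 6 7 8 9                                   
0  [G]─ ·       C                                        
                                                         
1                   ·                                    
                    │                                    
2                   ·                                    
                                                         
3           ·   · ─ ·   · ─ ·       G                    
            │                                            
4           ·   ·           · ─ ·                        
            │   │                                        
5           ·   ·                                        
                                                         
6               · ─ ·               · ─ ·                
Cursor: (0,0)                                            
                                                         
                                                         
                                                         
                                                         
                                                         


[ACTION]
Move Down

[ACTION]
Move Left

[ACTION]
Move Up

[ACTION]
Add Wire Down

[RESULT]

   0 1 2 3 4 5 6 7 8 9                                   
0  [G]─ ·       C                                        
    │                                                    
1   ·               ·                                    
                    │                                    
2                   ·                                    
                                                         
3           ·   · ─ ·   · ─ ·       G                    
            │                                            
4           ·   ·           · ─ ·                        
            │   │                                        
5           ·   ·                                        
                                                         
6               · ─ ·               · ─ ·                
Cursor: (0,0)                                            
                                                         
                                                         
                                                         
                                                         
                                                         


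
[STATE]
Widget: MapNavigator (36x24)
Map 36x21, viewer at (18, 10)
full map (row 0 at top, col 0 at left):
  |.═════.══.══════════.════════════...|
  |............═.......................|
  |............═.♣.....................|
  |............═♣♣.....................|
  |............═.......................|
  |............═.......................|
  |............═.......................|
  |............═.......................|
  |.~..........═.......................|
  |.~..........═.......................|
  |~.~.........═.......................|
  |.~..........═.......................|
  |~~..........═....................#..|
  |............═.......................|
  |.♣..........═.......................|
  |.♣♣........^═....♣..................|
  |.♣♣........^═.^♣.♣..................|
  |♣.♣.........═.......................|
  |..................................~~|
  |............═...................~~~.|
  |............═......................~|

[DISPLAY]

                                    
                                    
.═════.══.══════════.════════════...
............═.......................
............═.♣.....................
............═♣♣.....................
............═.......................
............═.......................
............═.......................
............═.......................
.~..........═.......................
.~..........═.......................
~.~.........═.....@.................
.~..........═.......................
~~..........═....................#..
............═.......................
.♣..........═.......................
.♣♣........^═....♣..................
.♣♣........^═.^♣.♣..................
♣.♣.........═.......................
..................................~~
............═...................~~~.
............═......................~
                                    


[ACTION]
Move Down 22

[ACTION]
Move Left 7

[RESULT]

       .~..........═................
       .~..........═................
       ~.~.........═................
       .~..........═................
       ~~..........═................
       ............═................
       .♣..........═................
       .♣♣........^═....♣...........
       .♣♣........^═.^♣.♣...........
       ♣.♣.........═................
       .............................
       ............═................
       ...........@═................
                                    
                                    
                                    
                                    
                                    
                                    
                                    
                                    
                                    
                                    
                                    


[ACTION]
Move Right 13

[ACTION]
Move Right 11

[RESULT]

...................                 
...................                 
...................                 
...................                 
................#..                 
...................                 
...................                 
♣..................                 
♣..................                 
...................                 
.................~~                 
...............~~~.                 
..................@                 
                                    
                                    
                                    
                                    
                                    
                                    
                                    
                                    
                                    
                                    
                                    


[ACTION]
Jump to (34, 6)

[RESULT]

                                    
                                    
                                    
                                    
                                    
                                    
════.════════════...                
....................                
....................                
....................                
....................                
....................                
..................@.                
....................                
....................                
....................                
....................                
....................                
.................#..                
....................                
....................                
.♣..................                
.♣..................                
....................                


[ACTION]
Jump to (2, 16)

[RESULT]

                ............═.......
                ............═.......
                ............═.......
                ............═.......
                .~..........═.......
                .~..........═.......
                ~.~.........═.......
                .~..........═.......
                ~~..........═.......
                ............═.......
                .♣..........═.......
                .♣♣........^═....♣..
                .♣@........^═.^♣.♣..
                ♣.♣.........═.......
                ....................
                ............═.......
                ............═.......
                                    
                                    
                                    
                                    
                                    
                                    
                                    


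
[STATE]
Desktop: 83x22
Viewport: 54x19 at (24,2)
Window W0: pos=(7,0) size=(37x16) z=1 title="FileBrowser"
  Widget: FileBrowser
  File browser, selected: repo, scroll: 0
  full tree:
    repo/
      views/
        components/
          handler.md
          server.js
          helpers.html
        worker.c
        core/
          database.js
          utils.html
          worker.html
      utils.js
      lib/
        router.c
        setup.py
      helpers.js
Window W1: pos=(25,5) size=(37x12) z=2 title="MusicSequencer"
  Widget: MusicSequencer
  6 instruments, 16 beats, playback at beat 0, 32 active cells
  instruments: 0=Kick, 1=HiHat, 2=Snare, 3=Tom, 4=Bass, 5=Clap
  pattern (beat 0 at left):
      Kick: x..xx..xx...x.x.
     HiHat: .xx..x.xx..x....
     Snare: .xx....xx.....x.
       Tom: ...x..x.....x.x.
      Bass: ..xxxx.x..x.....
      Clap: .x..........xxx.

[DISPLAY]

───────────────────┨                                  
                   ┃                                  
                   ┃                                  
 ┏━━━━━━━━━━━━━━━━━━━━━━━━━━━━━━━━━━━┓                
 ┃ MusicSequencer                    ┃                
 ┠───────────────────────────────────┨                
 ┃      ▼123456789012345             ┃                
 ┃  Kick█··██··██···█·█·             ┃                
 ┃ HiHat·██··█·██··█····             ┃                
 ┃ Snare·██····██·····█·             ┃                
 ┃   Tom···█··█·····█·█·             ┃                
 ┃  Bass··████·█··█·····             ┃                
 ┃  Clap·█··········███·             ┃                
━┃                                   ┃                
 ┗━━━━━━━━━━━━━━━━━━━━━━━━━━━━━━━━━━━┛                
                                                      
                                                      
                                                      
                                                      


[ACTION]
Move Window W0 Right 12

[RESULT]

───────────────────────────────┨                      
] repo/                        ┃                      
[+] views/                     ┃                      
u┏━━━━━━━━━━━━━━━━━━━━━━━━━━━━━━━━━━━┓                
[┃ MusicSequencer                    ┃                
h┠───────────────────────────────────┨                
 ┃      ▼123456789012345             ┃                
 ┃  Kick█··██··██···█·█·             ┃                
 ┃ HiHat·██··█·██··█····             ┃                
 ┃ Snare·██····██·····█·             ┃                
 ┃   Tom···█··█·····█·█·             ┃                
 ┃  Bass··████·█··█·····             ┃                
 ┃  Clap·█··········███·             ┃                
━┃                                   ┃                
 ┗━━━━━━━━━━━━━━━━━━━━━━━━━━━━━━━━━━━┛                
                                                      
                                                      
                                                      
                                                      


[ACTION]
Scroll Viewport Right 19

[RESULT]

──────────────────────────┨                           
o/                        ┃                           
iews/                     ┃                           
━━━━━━━━━━━━━━━━━━━━━━━━━━━━━━━━┓                     
sicSequencer                    ┃                     
────────────────────────────────┨                     
   ▼123456789012345             ┃                     
ick█··██··██···█·█·             ┃                     
Hat·██··█·██··█····             ┃                     
are·██····██·····█·             ┃                     
Tom···█··█·····█·█·             ┃                     
ass··████·█··█·····             ┃                     
lap·█··········███·             ┃                     
                                ┃                     
━━━━━━━━━━━━━━━━━━━━━━━━━━━━━━━━┛                     
                                                      
                                                      
                                                      
                                                      


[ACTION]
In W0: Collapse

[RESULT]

──────────────────────────┨                           
o/                        ┃                           
                          ┃                           
━━━━━━━━━━━━━━━━━━━━━━━━━━━━━━━━┓                     
sicSequencer                    ┃                     
────────────────────────────────┨                     
   ▼123456789012345             ┃                     
ick█··██··██···█·█·             ┃                     
Hat·██··█·██··█····             ┃                     
are·██····██·····█·             ┃                     
Tom···█··█·····█·█·             ┃                     
ass··████·█··█·····             ┃                     
lap·█··········███·             ┃                     
                                ┃                     
━━━━━━━━━━━━━━━━━━━━━━━━━━━━━━━━┛                     
                                                      
                                                      
                                                      
                                                      


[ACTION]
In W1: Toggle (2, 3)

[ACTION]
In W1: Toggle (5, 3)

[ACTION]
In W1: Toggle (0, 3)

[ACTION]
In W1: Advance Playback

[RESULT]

──────────────────────────┨                           
o/                        ┃                           
                          ┃                           
━━━━━━━━━━━━━━━━━━━━━━━━━━━━━━━━┓                     
sicSequencer                    ┃                     
────────────────────────────────┨                     
   0▼23456789012345             ┃                     
ick█···█··██···█·█·             ┃                     
Hat·██··█·██··█····             ┃                     
are·███···██·····█·             ┃                     
Tom···█··█·····█·█·             ┃                     
ass··████·█··█·····             ┃                     
lap·█·█········███·             ┃                     
                                ┃                     
━━━━━━━━━━━━━━━━━━━━━━━━━━━━━━━━┛                     
                                                      
                                                      
                                                      
                                                      


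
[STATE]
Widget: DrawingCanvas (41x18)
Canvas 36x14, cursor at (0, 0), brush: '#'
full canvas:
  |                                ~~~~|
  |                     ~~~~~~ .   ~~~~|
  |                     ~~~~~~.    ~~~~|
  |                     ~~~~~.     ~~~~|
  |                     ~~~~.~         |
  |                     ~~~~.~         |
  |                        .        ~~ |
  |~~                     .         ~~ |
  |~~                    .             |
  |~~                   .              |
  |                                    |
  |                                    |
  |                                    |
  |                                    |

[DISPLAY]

+                               ~~~~     
                     ~~~~~~ .   ~~~~     
                     ~~~~~~.    ~~~~     
                     ~~~~~.     ~~~~     
                     ~~~~.~              
                     ~~~~.~              
                        .        ~~      
~~                     .         ~~      
~~                    .                  
~~                   .                   
                                         
                                         
                                         
                                         
                                         
                                         
                                         
                                         


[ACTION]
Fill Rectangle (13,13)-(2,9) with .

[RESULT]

+                               ~~~~     
                     ~~~~~~ .   ~~~~     
         .....       ~~~~~~.    ~~~~     
         .....       ~~~~~.     ~~~~     
         .....       ~~~~.~              
         .....       ~~~~.~              
         .....          .        ~~      
~~       .....         .         ~~      
~~       .....        .                  
~~       .....       .                   
         .....                           
         .....                           
         .....                           
         .....                           
                                         
                                         
                                         
                                         


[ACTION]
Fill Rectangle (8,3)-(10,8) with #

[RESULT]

+                               ~~~~     
                     ~~~~~~ .   ~~~~     
         .....       ~~~~~~.    ~~~~     
         .....       ~~~~~.     ~~~~     
         .....       ~~~~.~              
         .....       ~~~~.~              
         .....          .        ~~      
~~       .....         .         ~~      
~~ ######.....        .                  
~~ ######.....       .                   
   ######.....                           
         .....                           
         .....                           
         .....                           
                                         
                                         
                                         
                                         


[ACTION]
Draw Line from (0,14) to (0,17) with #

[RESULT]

+             ####              ~~~~     
                     ~~~~~~ .   ~~~~     
         .....       ~~~~~~.    ~~~~     
         .....       ~~~~~.     ~~~~     
         .....       ~~~~.~              
         .....       ~~~~.~              
         .....          .        ~~      
~~       .....         .         ~~      
~~ ######.....        .                  
~~ ######.....       .                   
   ######.....                           
         .....                           
         .....                           
         .....                           
                                         
                                         
                                         
                                         


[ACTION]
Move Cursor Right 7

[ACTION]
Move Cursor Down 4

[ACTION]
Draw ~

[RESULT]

              ####              ~~~~     
                     ~~~~~~ .   ~~~~     
         .....       ~~~~~~.    ~~~~     
         .....       ~~~~~.     ~~~~     
       ~ .....       ~~~~.~              
         .....       ~~~~.~              
         .....          .        ~~      
~~       .....         .         ~~      
~~ ######.....        .                  
~~ ######.....       .                   
   ######.....                           
         .....                           
         .....                           
         .....                           
                                         
                                         
                                         
                                         


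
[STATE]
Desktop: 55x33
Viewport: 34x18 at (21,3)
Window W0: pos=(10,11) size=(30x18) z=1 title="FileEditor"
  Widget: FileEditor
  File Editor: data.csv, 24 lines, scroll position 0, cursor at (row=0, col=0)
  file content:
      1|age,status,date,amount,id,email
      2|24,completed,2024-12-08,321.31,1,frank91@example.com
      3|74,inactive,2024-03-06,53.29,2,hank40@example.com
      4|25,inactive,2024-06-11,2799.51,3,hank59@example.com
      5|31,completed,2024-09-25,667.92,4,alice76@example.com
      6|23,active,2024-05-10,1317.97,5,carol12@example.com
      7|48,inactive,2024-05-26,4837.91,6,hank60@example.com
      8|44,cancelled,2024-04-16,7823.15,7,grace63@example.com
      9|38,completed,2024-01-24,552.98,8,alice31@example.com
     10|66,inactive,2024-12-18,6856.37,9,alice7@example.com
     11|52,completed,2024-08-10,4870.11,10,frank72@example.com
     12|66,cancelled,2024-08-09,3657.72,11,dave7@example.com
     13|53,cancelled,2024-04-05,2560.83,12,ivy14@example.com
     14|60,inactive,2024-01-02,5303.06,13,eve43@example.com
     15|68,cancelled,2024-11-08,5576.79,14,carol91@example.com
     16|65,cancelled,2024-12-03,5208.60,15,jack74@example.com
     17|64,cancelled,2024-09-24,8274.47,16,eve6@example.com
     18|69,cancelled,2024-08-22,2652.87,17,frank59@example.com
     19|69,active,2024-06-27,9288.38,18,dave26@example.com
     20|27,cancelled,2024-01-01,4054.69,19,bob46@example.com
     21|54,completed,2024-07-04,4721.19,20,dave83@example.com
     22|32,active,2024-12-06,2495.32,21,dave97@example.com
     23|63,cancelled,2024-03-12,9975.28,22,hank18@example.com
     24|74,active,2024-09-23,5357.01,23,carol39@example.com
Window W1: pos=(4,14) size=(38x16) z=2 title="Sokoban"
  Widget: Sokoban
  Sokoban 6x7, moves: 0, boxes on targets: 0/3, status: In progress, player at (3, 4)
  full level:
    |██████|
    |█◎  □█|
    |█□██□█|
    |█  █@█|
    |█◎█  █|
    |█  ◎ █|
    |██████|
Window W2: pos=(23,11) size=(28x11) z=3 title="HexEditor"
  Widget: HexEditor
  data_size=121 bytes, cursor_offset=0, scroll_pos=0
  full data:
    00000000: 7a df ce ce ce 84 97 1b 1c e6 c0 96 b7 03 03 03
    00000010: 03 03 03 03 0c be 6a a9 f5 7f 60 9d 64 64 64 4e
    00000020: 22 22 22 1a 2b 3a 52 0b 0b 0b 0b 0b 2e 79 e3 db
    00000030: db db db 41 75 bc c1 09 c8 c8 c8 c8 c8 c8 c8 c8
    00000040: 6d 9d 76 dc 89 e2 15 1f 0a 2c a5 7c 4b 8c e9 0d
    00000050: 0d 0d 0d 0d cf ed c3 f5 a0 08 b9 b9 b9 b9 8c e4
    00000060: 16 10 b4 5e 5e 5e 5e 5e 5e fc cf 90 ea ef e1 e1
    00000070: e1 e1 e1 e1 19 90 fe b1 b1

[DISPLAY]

                                  
                                  
                                  
                                  
                                  
                                  
                                  
                                  
━━┏━━━━━━━━━━━━━━━━━━━━━━━━━━┓    
r ┃ HexEditor                ┃    
──┠──────────────────────────┨    
━━┃00000000  7A df ce ce ce 8┃    
  ┃00000010  03 03 03 03 0c b┃    
──┃00000020  22 22 22 1a 2b 3┃    
  ┃00000030  db db db 41 75 b┃    
  ┃00000040  6d 9d 76 dc 89 e┃    
  ┃00000050  0d 0d 0d 0d cf e┃    
  ┃00000060  16 10 b4 5e 5e 5┃    


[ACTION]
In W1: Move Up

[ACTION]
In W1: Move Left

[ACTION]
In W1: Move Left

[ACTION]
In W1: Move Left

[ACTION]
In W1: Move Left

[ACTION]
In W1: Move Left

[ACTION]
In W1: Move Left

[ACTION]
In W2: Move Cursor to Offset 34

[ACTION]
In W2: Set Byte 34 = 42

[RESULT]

                                  
                                  
                                  
                                  
                                  
                                  
                                  
                                  
━━┏━━━━━━━━━━━━━━━━━━━━━━━━━━┓    
r ┃ HexEditor                ┃    
──┠──────────────────────────┨    
━━┃00000000  7a df ce ce ce 8┃    
  ┃00000010  03 03 03 03 0c b┃    
──┃00000020  22 22 42 1a 2b 3┃    
  ┃00000030  db db db 41 75 b┃    
  ┃00000040  6d 9d 76 dc 89 e┃    
  ┃00000050  0d 0d 0d 0d cf e┃    
  ┃00000060  16 10 b4 5e 5e 5┃    
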